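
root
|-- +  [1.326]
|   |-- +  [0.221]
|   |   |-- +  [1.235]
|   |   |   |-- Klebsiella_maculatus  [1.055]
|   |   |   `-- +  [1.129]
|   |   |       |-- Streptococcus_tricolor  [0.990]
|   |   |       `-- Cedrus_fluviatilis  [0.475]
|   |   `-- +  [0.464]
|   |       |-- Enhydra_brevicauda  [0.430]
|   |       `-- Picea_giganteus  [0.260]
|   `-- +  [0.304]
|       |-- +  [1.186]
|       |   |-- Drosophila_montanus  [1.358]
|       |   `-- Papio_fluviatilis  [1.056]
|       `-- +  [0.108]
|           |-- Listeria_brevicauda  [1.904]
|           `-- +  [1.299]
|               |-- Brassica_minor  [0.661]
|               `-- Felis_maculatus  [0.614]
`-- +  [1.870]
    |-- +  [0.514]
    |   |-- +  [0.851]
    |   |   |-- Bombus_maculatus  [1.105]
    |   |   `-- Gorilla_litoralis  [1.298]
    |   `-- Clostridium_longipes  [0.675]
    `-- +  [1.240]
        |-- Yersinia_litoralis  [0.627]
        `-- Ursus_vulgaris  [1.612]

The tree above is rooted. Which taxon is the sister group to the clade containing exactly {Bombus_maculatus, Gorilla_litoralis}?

Clostridium_longipes

The clade containing exactly {Bombus_maculatus, Gorilla_litoralis} attaches to the tree at the node subtending ((Bombus_maculatus,Gorilla_litoralis),Clostridium_longipes).
The other lineage descending from that same node — the sister group — is the single tip Clostridium_longipes.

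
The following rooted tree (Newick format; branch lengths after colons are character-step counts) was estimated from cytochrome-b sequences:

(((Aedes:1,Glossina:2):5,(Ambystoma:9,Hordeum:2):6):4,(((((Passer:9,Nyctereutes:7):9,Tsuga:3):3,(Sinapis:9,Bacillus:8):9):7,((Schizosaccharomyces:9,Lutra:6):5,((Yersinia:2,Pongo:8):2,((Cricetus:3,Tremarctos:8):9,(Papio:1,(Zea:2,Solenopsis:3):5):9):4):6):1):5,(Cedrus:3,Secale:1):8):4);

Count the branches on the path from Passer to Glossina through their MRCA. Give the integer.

9

The MRCA of Passer and Glossina is the root of the tree.
From Passer up to that node: 6 branches. From Glossina up to the same node: 3 branches. Total: 6 + 3 = 9.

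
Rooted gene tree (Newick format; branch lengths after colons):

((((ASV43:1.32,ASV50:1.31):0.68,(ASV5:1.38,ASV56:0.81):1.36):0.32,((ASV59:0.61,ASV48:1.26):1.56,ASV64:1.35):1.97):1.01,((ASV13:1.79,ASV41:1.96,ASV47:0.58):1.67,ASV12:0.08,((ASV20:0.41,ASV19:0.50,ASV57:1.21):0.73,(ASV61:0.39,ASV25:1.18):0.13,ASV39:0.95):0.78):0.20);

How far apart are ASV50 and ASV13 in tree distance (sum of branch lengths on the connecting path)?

The path runs ASV50 → … → MRCA → … → ASV13; the MRCA is the root of the tree.
Branch lengths along that path: 1.31 + 0.68 + 0.32 + 1.01 + 0.20 + 1.67 + 1.79 = 6.98.

6.98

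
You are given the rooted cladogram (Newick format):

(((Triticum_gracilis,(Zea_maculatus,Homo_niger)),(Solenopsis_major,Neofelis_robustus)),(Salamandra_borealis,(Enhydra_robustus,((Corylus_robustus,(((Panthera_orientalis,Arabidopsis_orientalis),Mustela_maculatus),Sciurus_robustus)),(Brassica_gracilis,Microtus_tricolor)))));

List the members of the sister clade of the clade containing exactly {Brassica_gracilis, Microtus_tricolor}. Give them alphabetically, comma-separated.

Arabidopsis_orientalis, Corylus_robustus, Mustela_maculatus, Panthera_orientalis, Sciurus_robustus

The clade containing exactly {Brassica_gracilis, Microtus_tricolor} attaches to the tree at the node subtending ((Corylus_robustus,(((Panthera_orientalis,Arabidopsis_orientalis),Mustela_maculatus),Sciurus_robustus)),(Brassica_gracilis,Microtus_tricolor)).
The other lineage descending from that same node — the sister group — is (Corylus_robustus,(((Panthera_orientalis,Arabidopsis_orientalis),Mustela_maculatus),Sciurus_robustus)); its 5 tips in alphabetical order are the answer.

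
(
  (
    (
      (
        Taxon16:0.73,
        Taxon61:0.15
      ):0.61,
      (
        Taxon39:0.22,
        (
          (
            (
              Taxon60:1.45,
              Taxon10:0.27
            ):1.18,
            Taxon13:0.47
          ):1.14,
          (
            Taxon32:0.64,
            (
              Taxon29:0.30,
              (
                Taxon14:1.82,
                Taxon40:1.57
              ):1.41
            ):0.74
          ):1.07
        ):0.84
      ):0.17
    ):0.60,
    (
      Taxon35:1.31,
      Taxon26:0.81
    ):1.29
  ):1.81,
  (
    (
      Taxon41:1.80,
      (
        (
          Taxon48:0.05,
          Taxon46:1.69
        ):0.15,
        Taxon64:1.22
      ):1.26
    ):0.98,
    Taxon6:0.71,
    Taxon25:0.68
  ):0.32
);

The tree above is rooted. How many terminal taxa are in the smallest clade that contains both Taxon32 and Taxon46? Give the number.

18

The MRCA of Taxon32 and Taxon46 is the root, so the clade is the entire tree.
That clade contains 18 terminal taxa: Taxon10, Taxon13, Taxon14, Taxon16, Taxon25, Taxon26, Taxon29, Taxon32, Taxon35, Taxon39, Taxon40, Taxon41, Taxon46, Taxon48, Taxon6, Taxon60, Taxon61, Taxon64.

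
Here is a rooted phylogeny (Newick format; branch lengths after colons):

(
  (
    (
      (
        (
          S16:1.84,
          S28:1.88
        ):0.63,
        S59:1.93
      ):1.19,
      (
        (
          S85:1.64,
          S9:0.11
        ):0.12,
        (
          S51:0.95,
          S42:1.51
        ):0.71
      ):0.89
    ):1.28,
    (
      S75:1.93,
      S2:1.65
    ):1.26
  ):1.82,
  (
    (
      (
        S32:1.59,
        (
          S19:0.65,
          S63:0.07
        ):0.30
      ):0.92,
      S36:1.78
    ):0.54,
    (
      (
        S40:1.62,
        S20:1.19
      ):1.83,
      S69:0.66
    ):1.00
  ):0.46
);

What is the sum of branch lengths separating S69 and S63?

The path runs S69 → … → MRCA → … → S63; the MRCA is the node subtending (((S32,(S19,S63)),S36),((S40,S20),S69)).
Branch lengths along that path: 0.66 + 1.00 + 0.54 + 0.92 + 0.30 + 0.07 = 3.49.

3.49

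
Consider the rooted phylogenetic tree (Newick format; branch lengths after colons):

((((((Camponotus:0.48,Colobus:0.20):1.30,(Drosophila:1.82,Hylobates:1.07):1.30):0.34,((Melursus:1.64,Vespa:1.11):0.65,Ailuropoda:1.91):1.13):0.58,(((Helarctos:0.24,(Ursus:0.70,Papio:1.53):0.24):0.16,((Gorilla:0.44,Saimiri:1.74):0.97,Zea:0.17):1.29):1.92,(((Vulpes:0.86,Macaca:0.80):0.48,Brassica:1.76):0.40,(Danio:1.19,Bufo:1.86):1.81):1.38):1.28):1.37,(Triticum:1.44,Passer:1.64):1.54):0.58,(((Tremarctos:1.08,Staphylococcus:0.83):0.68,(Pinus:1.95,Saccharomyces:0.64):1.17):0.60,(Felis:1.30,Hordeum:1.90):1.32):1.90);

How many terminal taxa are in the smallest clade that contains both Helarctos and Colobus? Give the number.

18

The MRCA of Helarctos and Colobus is the node subtending ((((Camponotus,Colobus),(Drosophila,Hylobates)),((Melursus,Vespa),Ailuropoda)),(((Helarctos,(Ursus,Papio)),((Gorilla,Saimiri),Zea)),(((Vulpes,Macaca),Brassica),(Danio,Bufo)))).
That clade contains 18 terminal taxa: Ailuropoda, Brassica, Bufo, Camponotus, Colobus, Danio, Drosophila, Gorilla, Helarctos, Hylobates, Macaca, Melursus, Papio, Saimiri, Ursus, Vespa, Vulpes, Zea.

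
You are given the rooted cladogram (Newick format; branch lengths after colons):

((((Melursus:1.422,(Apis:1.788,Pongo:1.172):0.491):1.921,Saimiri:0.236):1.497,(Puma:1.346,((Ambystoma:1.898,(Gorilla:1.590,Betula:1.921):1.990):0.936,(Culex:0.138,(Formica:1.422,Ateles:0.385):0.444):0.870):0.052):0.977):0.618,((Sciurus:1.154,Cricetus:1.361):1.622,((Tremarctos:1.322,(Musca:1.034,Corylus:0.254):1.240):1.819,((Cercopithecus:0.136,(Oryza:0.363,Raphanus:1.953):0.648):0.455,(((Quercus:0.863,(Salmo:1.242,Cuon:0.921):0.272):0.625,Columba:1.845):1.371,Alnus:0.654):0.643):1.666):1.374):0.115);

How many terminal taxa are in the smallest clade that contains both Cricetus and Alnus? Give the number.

13

The MRCA of Cricetus and Alnus is the node subtending ((Sciurus,Cricetus),((Tremarctos,(Musca,Corylus)),((Cercopithecus,(Oryza,Raphanus)),(((Quercus,(Salmo,Cuon)),Columba),Alnus)))).
That clade contains 13 terminal taxa: Alnus, Cercopithecus, Columba, Corylus, Cricetus, Cuon, Musca, Oryza, Quercus, Raphanus, Salmo, Sciurus, Tremarctos.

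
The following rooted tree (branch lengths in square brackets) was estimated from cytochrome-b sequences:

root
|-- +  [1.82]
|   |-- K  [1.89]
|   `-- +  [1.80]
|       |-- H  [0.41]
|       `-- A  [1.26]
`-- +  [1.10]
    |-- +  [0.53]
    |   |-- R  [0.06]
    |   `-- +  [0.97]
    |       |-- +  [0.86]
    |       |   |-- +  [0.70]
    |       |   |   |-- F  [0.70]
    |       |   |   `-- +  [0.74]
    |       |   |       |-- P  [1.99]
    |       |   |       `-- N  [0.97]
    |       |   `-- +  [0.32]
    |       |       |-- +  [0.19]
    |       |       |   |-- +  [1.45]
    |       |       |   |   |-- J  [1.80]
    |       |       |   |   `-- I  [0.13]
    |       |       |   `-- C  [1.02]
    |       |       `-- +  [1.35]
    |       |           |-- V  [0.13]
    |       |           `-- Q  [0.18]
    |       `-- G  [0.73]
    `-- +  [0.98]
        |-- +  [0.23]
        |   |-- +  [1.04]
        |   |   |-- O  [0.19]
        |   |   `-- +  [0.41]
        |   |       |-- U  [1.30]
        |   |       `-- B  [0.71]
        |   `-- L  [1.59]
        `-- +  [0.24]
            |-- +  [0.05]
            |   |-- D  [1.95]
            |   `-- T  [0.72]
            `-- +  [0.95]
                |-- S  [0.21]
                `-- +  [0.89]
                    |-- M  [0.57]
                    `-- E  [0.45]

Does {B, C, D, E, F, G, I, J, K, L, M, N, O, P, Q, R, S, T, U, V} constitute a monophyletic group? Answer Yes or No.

The MRCA of the listed taxa is the root, so the smallest clade containing them is the whole tree.
That clade also contains A, H, which are not in the proposed group, so the group is not monophyletic.

No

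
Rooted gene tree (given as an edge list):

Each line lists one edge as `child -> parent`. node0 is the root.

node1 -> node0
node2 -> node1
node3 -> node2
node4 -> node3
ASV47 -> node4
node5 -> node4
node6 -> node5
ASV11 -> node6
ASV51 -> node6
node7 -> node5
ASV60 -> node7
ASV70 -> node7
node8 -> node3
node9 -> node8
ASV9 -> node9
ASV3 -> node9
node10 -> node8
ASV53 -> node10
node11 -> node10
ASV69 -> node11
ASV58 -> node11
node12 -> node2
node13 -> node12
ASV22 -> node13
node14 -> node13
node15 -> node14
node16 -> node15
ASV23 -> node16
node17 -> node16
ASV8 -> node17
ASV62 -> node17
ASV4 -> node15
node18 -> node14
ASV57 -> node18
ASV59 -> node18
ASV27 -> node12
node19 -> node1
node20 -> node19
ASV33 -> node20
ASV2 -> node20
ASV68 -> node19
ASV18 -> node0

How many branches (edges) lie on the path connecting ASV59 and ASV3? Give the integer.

9

The MRCA of ASV59 and ASV3 is the node subtending (((ASV47,((ASV11,ASV51),(ASV60,ASV70))),((ASV9,ASV3),(ASV53,(ASV69,ASV58)))),((ASV22,(((ASV23,(ASV8,ASV62)),ASV4),(ASV57,ASV59))),ASV27)).
From ASV59 up to that node: 5 branches. From ASV3 up to the same node: 4 branches. Total: 5 + 4 = 9.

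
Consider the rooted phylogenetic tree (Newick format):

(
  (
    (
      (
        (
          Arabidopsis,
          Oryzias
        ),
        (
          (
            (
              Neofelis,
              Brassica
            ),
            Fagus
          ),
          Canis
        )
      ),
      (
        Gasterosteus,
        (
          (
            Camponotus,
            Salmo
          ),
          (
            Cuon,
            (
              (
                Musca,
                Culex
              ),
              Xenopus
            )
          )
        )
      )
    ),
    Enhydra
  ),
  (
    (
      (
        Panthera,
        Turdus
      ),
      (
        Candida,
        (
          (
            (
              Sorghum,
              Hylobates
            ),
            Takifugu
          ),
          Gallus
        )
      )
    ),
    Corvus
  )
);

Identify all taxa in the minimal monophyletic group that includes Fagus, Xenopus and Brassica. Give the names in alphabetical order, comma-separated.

Arabidopsis, Brassica, Camponotus, Canis, Culex, Cuon, Fagus, Gasterosteus, Musca, Neofelis, Oryzias, Salmo, Xenopus

Tracing Fagus: it sits inside ((Neofelis,Brassica),Fagus).
Tracing Xenopus: it sits inside ((Musca,Culex),Xenopus).
Tracing Brassica: it sits inside (Neofelis,Brassica).
The smallest clade enclosing all 3 is (((Arabidopsis,Oryzias),(((Neofelis,Brassica),Fagus),Canis)),(Gasterosteus,((Camponotus,Salmo),(Cuon,((Musca,Culex),Xenopus))))); the answer is its 13 terminal taxa in alphabetical order.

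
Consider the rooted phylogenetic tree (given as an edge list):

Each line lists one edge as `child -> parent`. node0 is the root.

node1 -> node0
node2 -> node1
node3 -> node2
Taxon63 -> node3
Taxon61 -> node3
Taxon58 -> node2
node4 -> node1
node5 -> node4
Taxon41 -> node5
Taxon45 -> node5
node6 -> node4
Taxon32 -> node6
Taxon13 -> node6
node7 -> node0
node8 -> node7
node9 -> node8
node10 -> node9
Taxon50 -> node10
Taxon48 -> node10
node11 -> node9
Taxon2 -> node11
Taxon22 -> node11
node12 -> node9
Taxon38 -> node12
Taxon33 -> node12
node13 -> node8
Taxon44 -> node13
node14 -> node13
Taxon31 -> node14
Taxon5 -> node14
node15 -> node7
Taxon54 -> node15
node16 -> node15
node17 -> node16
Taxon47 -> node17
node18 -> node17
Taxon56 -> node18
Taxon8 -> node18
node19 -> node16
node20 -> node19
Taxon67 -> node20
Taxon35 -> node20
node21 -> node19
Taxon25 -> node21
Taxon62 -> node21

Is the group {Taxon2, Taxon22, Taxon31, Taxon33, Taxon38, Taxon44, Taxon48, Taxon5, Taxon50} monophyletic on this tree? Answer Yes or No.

Yes

The most recent common ancestor of these taxa subtends (((Taxon50,Taxon48),(Taxon2,Taxon22),(Taxon38,Taxon33)),(Taxon44,(Taxon31,Taxon5))).
That clade has exactly 9 tips — every listed taxon and nothing else — so the group is monophyletic.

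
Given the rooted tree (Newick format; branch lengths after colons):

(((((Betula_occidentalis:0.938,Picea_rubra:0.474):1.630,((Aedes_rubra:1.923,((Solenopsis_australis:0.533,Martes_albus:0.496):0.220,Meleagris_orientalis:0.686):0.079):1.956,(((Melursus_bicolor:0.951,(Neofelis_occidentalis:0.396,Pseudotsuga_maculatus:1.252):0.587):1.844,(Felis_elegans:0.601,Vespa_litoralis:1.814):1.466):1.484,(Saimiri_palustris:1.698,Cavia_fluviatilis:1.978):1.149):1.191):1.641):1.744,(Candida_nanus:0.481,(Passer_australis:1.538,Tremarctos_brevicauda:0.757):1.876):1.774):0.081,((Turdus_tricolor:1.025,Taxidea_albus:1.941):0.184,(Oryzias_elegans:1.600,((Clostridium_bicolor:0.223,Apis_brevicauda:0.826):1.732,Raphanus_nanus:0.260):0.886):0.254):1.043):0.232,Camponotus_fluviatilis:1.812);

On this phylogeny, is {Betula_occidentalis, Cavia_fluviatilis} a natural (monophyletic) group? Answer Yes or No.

No

The MRCA of the listed taxa subtends ((Betula_occidentalis,Picea_rubra),((Aedes_rubra,((Solenopsis_australis,Martes_albus),Meleagris_orientalis)),(((Melursus_bicolor,(Neofelis_occidentalis,Pseudotsuga_maculatus)),(Felis_elegans,Vespa_litoralis)),(Saimiri_palustris,Cavia_fluviatilis)))).
That clade also contains Aedes_rubra, Felis_elegans, Martes_albus, Meleagris_orientalis, Melursus_bicolor, Neofelis_occidentalis, Picea_rubra, Pseudotsuga_maculatus, Saimiri_palustris, Solenopsis_australis, Vespa_litoralis, which are not in the proposed group, so the group is not monophyletic.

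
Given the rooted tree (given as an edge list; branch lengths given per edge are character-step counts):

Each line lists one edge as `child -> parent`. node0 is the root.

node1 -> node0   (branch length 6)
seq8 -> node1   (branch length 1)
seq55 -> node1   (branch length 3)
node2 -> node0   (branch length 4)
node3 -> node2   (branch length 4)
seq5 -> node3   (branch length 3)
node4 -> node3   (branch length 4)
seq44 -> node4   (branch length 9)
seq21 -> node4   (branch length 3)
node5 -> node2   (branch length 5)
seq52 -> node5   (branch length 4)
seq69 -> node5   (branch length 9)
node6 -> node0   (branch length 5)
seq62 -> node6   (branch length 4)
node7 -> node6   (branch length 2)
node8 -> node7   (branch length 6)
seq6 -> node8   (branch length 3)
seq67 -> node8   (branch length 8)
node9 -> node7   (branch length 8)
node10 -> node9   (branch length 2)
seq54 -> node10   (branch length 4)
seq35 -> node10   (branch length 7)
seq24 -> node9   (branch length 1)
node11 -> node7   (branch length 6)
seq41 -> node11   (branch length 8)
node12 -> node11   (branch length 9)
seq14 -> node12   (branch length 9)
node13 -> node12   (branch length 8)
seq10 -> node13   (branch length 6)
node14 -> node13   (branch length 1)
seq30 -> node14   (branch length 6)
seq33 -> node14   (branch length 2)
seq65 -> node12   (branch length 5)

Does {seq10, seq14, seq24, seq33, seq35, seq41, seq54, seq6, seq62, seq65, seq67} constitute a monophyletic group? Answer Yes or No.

No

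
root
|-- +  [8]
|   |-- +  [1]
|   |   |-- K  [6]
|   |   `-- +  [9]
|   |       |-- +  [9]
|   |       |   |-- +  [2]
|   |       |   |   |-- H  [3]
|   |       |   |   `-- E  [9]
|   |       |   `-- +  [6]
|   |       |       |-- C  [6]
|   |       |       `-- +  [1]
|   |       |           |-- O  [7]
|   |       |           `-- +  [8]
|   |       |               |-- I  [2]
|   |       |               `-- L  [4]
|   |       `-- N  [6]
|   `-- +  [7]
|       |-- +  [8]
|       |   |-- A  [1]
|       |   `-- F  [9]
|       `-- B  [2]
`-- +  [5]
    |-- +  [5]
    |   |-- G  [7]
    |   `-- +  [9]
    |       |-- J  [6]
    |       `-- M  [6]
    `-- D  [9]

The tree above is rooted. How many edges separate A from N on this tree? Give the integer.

6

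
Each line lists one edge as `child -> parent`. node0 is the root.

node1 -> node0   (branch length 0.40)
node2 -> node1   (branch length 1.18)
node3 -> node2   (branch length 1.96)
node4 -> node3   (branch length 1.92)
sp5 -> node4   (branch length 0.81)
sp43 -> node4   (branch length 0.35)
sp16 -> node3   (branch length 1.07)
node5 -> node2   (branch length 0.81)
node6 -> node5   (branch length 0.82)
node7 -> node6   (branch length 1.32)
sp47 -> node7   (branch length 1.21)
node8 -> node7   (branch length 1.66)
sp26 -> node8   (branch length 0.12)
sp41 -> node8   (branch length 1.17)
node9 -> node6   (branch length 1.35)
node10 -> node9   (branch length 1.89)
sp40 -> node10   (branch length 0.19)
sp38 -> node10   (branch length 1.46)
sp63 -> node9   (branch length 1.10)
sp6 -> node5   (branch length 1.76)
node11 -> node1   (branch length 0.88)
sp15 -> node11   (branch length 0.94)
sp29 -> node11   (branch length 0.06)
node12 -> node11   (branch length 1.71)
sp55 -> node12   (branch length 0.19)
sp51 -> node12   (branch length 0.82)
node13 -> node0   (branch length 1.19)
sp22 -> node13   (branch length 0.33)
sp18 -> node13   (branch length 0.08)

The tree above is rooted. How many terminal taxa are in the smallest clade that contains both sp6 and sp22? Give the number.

The MRCA of sp6 and sp22 is the root, so the clade is the entire tree.
That clade contains 16 terminal taxa: sp15, sp16, sp18, sp22, sp26, sp29, sp38, sp40, sp41, sp43, sp47, sp5, sp51, sp55, sp6, sp63.

16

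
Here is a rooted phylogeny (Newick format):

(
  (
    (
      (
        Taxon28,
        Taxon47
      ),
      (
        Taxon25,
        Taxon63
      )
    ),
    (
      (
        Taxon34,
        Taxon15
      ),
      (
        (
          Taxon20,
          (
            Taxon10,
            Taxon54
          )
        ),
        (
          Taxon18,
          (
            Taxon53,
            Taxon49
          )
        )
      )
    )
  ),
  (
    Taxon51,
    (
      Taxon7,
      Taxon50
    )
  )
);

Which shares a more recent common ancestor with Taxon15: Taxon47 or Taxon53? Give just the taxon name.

Taxon53

The MRCA of Taxon15 and Taxon53 subtends ((Taxon34,Taxon15),((Taxon20,(Taxon10,Taxon54)),(Taxon18,(Taxon53,Taxon49)))) (8 taxa).
The MRCA of Taxon15 and Taxon47 subtends (((Taxon28,Taxon47),(Taxon25,Taxon63)),((Taxon34,Taxon15),((Taxon20,(Taxon10,Taxon54)),(Taxon18,(Taxon53,Taxon49))))) (12 taxa).
The first is nested inside the second, so Taxon15 shares a more recent common ancestor with Taxon53.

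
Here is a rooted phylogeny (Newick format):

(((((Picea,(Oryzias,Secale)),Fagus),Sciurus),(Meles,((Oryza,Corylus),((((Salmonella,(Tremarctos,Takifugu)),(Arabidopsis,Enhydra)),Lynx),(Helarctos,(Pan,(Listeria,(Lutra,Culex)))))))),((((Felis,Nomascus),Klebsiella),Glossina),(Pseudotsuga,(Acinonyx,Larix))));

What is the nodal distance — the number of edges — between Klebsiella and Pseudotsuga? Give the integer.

The MRCA of Klebsiella and Pseudotsuga is the node subtending ((((Felis,Nomascus),Klebsiella),Glossina),(Pseudotsuga,(Acinonyx,Larix))).
From Klebsiella up to that node: 3 branches. From Pseudotsuga up to the same node: 2 branches. Total: 3 + 2 = 5.

5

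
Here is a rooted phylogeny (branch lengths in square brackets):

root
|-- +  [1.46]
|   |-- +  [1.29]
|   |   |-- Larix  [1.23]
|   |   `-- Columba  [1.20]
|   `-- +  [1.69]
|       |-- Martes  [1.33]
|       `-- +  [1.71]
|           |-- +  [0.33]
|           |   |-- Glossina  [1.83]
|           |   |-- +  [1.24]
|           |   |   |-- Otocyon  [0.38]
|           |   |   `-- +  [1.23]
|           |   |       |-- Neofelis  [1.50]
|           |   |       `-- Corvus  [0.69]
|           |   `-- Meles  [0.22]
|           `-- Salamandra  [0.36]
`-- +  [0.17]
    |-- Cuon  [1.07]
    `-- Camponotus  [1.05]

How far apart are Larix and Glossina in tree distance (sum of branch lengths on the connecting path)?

8.08

The path runs Larix → … → MRCA → … → Glossina; the MRCA is the node subtending ((Larix,Columba),(Martes,((Glossina,(Otocyon,(Neofelis,Corvus)),Meles),Salamandra))).
Branch lengths along that path: 1.23 + 1.29 + 1.69 + 1.71 + 0.33 + 1.83 = 8.08.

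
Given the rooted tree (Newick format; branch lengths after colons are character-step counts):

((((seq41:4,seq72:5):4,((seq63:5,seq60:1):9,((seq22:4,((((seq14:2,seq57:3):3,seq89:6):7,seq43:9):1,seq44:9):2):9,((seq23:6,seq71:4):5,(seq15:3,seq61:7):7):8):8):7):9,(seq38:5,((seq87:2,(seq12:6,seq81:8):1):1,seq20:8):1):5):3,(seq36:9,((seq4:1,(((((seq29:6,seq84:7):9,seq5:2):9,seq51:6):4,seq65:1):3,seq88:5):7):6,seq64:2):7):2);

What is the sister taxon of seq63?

seq60

seq63 attaches to the tree at the node subtending (seq63,seq60).
The other lineage descending from that same node — the sister group — is the single tip seq60.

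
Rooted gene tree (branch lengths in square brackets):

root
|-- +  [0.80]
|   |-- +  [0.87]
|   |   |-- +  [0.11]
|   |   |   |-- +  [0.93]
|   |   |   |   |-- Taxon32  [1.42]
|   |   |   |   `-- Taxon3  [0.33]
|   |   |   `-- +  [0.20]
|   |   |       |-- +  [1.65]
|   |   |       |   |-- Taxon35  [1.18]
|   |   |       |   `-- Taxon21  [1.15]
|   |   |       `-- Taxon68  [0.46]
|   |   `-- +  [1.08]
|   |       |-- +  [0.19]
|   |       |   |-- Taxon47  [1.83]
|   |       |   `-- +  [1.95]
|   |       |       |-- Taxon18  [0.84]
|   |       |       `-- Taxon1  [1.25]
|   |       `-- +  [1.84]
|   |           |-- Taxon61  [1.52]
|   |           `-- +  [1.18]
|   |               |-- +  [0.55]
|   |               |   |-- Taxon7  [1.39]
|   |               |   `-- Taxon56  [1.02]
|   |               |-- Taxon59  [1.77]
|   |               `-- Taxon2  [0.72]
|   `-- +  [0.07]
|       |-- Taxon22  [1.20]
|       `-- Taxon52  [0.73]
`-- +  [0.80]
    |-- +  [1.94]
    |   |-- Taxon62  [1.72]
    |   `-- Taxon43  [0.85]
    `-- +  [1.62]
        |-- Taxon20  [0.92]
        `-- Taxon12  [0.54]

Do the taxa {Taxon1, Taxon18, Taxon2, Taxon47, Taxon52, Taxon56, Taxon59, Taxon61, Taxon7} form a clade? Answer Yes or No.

No

The MRCA of the listed taxa subtends ((((Taxon32,Taxon3),((Taxon35,Taxon21),Taxon68)),((Taxon47,(Taxon18,Taxon1)),(Taxon61,((Taxon7,Taxon56),Taxon59,Taxon2)))),(Taxon22,Taxon52)).
That clade also contains Taxon21, Taxon22, Taxon3, Taxon32, Taxon35, Taxon68, which are not in the proposed group, so the group is not monophyletic.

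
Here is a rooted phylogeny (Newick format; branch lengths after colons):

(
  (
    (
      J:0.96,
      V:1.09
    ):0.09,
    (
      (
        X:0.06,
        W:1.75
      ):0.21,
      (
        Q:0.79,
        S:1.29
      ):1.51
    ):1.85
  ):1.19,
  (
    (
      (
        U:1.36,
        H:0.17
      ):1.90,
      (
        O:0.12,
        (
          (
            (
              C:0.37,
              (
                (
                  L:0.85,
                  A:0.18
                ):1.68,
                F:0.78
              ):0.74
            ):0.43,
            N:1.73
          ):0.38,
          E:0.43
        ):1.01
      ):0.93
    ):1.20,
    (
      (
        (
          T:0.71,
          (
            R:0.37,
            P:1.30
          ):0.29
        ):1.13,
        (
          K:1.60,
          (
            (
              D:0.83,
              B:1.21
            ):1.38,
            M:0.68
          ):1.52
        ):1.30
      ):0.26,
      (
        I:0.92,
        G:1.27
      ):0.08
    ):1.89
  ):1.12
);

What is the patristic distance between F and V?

8.96

The path runs F → … → MRCA → … → V; the MRCA is the root of the tree.
Branch lengths along that path: 0.78 + 0.74 + 0.43 + 0.38 + 1.01 + 0.93 + 1.20 + 1.12 + 1.19 + 0.09 + 1.09 = 8.96.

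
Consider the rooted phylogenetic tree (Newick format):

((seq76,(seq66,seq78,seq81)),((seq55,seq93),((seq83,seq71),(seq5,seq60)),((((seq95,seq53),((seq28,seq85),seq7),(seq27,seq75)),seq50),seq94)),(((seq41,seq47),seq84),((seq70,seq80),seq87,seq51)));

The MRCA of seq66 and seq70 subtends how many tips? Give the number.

The MRCA of seq66 and seq70 is the root, so the clade is the entire tree.
That clade contains 26 terminal taxa: seq27, seq28, seq41, seq47, seq5, seq50, seq51, seq53, seq55, seq60, seq66, seq7, seq70, seq71, seq75, seq76, seq78, seq80, seq81, seq83, seq84, seq85, seq87, seq93, seq94, seq95.

26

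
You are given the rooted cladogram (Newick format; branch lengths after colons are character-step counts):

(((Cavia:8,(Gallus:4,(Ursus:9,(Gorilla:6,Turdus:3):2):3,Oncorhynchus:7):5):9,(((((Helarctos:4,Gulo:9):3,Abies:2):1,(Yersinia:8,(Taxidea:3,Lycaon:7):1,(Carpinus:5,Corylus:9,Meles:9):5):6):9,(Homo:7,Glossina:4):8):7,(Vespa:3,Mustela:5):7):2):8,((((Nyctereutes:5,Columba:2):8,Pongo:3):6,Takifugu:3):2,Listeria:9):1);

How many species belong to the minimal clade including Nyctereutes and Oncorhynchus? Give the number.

The MRCA of Nyctereutes and Oncorhynchus is the root, so the clade is the entire tree.
That clade contains 24 terminal taxa: Abies, Carpinus, Cavia, Columba, Corylus, Gallus, Glossina, Gorilla, Gulo, Helarctos, Homo, Listeria, Lycaon, Meles, Mustela, Nyctereutes, Oncorhynchus, Pongo, Takifugu, Taxidea, Turdus, Ursus, Vespa, Yersinia.

24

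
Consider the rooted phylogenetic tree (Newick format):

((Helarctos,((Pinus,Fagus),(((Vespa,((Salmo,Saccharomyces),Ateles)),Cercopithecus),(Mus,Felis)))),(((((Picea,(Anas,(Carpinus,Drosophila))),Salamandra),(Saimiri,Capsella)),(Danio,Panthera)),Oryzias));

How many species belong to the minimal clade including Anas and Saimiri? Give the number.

7

The MRCA of Anas and Saimiri is the node subtending (((Picea,(Anas,(Carpinus,Drosophila))),Salamandra),(Saimiri,Capsella)).
That clade contains 7 terminal taxa: Anas, Capsella, Carpinus, Drosophila, Picea, Saimiri, Salamandra.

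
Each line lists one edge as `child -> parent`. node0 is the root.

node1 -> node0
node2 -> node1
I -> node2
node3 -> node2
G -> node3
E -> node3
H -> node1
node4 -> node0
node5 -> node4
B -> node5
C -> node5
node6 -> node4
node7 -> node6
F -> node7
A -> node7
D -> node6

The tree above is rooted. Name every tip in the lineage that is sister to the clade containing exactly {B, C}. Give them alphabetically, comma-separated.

A, D, F

The clade containing exactly {B, C} attaches to the tree at the node subtending ((B,C),((F,A),D)).
The other lineage descending from that same node — the sister group — is ((F,A),D); its 3 tips in alphabetical order are the answer.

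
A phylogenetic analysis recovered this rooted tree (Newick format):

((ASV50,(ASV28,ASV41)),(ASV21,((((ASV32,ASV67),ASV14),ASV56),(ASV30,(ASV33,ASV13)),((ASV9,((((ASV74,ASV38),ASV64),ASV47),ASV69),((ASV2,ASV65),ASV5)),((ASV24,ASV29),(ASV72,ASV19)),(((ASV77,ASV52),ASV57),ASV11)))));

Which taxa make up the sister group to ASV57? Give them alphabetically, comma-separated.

ASV57 attaches to the tree at the node subtending ((ASV77,ASV52),ASV57).
The other lineage descending from that same node — the sister group — is (ASV77,ASV52); its 2 tips in alphabetical order are the answer.

ASV52, ASV77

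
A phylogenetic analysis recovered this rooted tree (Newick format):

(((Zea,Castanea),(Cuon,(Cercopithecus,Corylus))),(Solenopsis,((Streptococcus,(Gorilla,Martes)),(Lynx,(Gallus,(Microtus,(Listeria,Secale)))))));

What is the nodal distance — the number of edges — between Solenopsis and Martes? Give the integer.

The MRCA of Solenopsis and Martes is the node subtending (Solenopsis,((Streptococcus,(Gorilla,Martes)),(Lynx,(Gallus,(Microtus,(Listeria,Secale)))))).
From Solenopsis up to that node: 1 branch. From Martes up to the same node: 4 branches. Total: 1 + 4 = 5.

5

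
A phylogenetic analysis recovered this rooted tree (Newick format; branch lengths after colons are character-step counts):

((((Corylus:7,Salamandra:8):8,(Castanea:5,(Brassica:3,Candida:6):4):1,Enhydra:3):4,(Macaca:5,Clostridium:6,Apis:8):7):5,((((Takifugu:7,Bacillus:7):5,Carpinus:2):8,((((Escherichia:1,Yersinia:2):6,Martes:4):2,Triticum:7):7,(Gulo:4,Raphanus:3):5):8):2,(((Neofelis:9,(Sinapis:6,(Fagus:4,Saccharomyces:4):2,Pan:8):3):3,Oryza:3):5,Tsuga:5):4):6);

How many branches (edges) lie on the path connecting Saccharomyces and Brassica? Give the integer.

12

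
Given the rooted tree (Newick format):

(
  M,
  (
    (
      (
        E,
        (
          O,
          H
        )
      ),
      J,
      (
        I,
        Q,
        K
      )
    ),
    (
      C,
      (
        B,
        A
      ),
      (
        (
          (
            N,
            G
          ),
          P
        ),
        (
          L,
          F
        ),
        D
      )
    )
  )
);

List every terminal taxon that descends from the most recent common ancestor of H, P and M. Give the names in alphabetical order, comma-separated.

A, B, C, D, E, F, G, H, I, J, K, L, M, N, O, P, Q

Tracing H: it sits inside (O,H).
Tracing P: it sits inside ((N,G),P).
Tracing M: it attaches directly to the root.
The smallest clade enclosing all 3 is the whole tree (their MRCA is the root), so the answer is all 17 tips in alphabetical order.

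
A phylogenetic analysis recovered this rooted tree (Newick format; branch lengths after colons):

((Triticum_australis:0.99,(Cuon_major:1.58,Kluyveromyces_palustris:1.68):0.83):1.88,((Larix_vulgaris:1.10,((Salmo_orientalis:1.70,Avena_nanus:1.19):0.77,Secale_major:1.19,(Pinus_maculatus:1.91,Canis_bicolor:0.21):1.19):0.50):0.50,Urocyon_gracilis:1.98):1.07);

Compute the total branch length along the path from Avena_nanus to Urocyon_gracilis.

4.94

The path runs Avena_nanus → … → MRCA → … → Urocyon_gracilis; the MRCA is the node subtending ((Larix_vulgaris,((Salmo_orientalis,Avena_nanus),Secale_major,(Pinus_maculatus,Canis_bicolor))),Urocyon_gracilis).
Branch lengths along that path: 1.19 + 0.77 + 0.50 + 0.50 + 1.98 = 4.94.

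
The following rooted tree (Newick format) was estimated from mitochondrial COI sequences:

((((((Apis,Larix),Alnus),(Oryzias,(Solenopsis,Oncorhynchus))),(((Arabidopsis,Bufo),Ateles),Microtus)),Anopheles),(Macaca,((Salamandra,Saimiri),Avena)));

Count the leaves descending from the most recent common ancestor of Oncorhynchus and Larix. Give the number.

6

The MRCA of Oncorhynchus and Larix is the node subtending (((Apis,Larix),Alnus),(Oryzias,(Solenopsis,Oncorhynchus))).
That clade contains 6 terminal taxa: Alnus, Apis, Larix, Oncorhynchus, Oryzias, Solenopsis.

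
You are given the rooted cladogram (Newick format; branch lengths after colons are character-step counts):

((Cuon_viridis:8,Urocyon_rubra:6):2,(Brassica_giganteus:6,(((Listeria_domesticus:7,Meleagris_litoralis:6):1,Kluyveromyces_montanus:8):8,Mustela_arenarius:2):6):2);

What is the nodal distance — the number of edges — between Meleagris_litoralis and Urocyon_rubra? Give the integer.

The MRCA of Meleagris_litoralis and Urocyon_rubra is the root of the tree.
From Meleagris_litoralis up to that node: 5 branches. From Urocyon_rubra up to the same node: 2 branches. Total: 5 + 2 = 7.

7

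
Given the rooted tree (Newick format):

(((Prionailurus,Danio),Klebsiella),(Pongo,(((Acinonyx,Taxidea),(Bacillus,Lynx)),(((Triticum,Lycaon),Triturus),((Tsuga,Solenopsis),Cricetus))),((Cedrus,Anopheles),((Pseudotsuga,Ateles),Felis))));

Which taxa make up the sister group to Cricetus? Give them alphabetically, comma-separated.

Solenopsis, Tsuga

Cricetus attaches to the tree at the node subtending ((Tsuga,Solenopsis),Cricetus).
The other lineage descending from that same node — the sister group — is (Tsuga,Solenopsis); its 2 tips in alphabetical order are the answer.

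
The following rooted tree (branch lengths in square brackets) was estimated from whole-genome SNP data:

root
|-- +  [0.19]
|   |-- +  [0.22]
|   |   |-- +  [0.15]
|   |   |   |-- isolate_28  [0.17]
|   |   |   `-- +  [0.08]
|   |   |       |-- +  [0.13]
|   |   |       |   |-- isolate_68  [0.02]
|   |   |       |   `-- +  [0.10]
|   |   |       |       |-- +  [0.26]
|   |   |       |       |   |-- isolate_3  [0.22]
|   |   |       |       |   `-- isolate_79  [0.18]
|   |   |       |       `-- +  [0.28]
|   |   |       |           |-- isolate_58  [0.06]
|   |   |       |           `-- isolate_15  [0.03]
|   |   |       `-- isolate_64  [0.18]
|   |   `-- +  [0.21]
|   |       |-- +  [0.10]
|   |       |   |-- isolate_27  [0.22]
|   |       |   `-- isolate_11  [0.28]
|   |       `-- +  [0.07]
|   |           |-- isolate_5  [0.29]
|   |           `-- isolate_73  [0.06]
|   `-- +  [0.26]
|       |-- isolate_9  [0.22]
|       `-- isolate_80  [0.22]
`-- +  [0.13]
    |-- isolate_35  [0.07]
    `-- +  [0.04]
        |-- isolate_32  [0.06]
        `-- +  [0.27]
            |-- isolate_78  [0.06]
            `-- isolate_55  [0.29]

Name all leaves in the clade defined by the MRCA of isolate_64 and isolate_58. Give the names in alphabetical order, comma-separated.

Tracing isolate_64: it sits inside ((isolate_68,((isolate_3,isolate_79),(isolate_58,isolate_15))),isolate_64).
Tracing isolate_58: it sits inside (isolate_58,isolate_15).
The smallest clade enclosing both is ((isolate_68,((isolate_3,isolate_79),(isolate_58,isolate_15))),isolate_64); the answer is its 6 terminal taxa in alphabetical order.

isolate_15, isolate_3, isolate_58, isolate_64, isolate_68, isolate_79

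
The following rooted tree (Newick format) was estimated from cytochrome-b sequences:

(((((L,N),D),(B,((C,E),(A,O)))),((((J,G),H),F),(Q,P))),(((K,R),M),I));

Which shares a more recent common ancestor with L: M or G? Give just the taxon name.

G

The MRCA of L and G subtends ((((L,N),D),(B,((C,E),(A,O)))),((((J,G),H),F),(Q,P))) (14 taxa).
The MRCA of L and M is the root, subtending the entire tree (18 taxa).
The first is nested inside the second, so L shares a more recent common ancestor with G.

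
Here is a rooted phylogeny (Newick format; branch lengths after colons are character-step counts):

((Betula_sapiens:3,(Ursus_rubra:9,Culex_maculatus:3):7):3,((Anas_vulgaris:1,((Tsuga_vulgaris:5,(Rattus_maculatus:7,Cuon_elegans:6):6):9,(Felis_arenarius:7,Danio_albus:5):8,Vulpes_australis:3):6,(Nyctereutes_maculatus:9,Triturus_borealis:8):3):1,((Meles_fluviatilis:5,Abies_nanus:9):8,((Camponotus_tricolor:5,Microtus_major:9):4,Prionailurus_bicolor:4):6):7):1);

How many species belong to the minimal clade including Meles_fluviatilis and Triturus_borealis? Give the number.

14

The MRCA of Meles_fluviatilis and Triturus_borealis is the node subtending ((Anas_vulgaris,((Tsuga_vulgaris,(Rattus_maculatus,Cuon_elegans)),(Felis_arenarius,Danio_albus),Vulpes_australis),(Nyctereutes_maculatus,Triturus_borealis)),((Meles_fluviatilis,Abies_nanus),((Camponotus_tricolor,Microtus_major),Prionailurus_bicolor))).
That clade contains 14 terminal taxa: Abies_nanus, Anas_vulgaris, Camponotus_tricolor, Cuon_elegans, Danio_albus, Felis_arenarius, Meles_fluviatilis, Microtus_major, Nyctereutes_maculatus, Prionailurus_bicolor, Rattus_maculatus, Triturus_borealis, Tsuga_vulgaris, Vulpes_australis.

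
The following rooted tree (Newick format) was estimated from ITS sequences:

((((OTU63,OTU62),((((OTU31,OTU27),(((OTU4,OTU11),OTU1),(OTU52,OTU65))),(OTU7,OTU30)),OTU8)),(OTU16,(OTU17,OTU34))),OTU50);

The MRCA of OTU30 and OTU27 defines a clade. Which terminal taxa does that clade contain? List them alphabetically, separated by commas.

Tracing OTU30: it sits inside (OTU7,OTU30).
Tracing OTU27: it sits inside (OTU31,OTU27).
The smallest clade enclosing both is (((OTU31,OTU27),(((OTU4,OTU11),OTU1),(OTU52,OTU65))),(OTU7,OTU30)); the answer is its 9 terminal taxa in alphabetical order.

OTU1, OTU11, OTU27, OTU30, OTU31, OTU4, OTU52, OTU65, OTU7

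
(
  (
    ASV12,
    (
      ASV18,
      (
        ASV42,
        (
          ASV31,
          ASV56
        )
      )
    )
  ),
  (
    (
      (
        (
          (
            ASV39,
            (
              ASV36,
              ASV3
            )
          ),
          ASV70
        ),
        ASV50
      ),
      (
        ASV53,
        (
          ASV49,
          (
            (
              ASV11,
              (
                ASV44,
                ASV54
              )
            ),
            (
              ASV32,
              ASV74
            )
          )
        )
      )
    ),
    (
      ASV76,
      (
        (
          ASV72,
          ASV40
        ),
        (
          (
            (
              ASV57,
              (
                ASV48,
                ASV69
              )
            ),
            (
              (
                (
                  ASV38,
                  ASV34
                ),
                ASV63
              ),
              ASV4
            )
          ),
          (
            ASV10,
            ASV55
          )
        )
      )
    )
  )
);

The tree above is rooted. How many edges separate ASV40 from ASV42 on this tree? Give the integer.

The MRCA of ASV40 and ASV42 is the root of the tree.
From ASV40 up to that node: 5 branches. From ASV42 up to the same node: 4 branches. Total: 5 + 4 = 9.

9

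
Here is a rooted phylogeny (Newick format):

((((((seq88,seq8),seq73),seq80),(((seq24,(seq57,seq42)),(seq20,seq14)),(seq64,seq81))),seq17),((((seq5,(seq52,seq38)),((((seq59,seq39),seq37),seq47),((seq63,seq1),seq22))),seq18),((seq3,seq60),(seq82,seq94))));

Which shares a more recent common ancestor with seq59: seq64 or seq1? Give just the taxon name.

seq1

The MRCA of seq59 and seq1 subtends ((((seq59,seq39),seq37),seq47),((seq63,seq1),seq22)) (7 taxa).
The MRCA of seq59 and seq64 is the root, subtending the entire tree (27 taxa).
The first is nested inside the second, so seq59 shares a more recent common ancestor with seq1.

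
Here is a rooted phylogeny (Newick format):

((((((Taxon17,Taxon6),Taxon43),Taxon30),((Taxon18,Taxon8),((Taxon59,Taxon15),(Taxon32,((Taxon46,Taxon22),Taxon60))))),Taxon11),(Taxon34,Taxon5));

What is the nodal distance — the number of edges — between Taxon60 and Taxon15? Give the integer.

5

The MRCA of Taxon60 and Taxon15 is the node subtending ((Taxon59,Taxon15),(Taxon32,((Taxon46,Taxon22),Taxon60))).
From Taxon60 up to that node: 3 branches. From Taxon15 up to the same node: 2 branches. Total: 3 + 2 = 5.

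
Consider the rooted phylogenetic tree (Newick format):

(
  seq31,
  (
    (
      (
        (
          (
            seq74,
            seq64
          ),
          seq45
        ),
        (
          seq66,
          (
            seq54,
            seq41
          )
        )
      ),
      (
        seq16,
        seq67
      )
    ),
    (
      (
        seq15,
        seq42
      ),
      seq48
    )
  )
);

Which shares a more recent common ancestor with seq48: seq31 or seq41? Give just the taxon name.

The MRCA of seq48 and seq41 subtends (((((seq74,seq64),seq45),(seq66,(seq54,seq41))),(seq16,seq67)),((seq15,seq42),seq48)) (11 taxa).
The MRCA of seq48 and seq31 is the root, subtending the entire tree (12 taxa).
The first is nested inside the second, so seq48 shares a more recent common ancestor with seq41.

seq41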